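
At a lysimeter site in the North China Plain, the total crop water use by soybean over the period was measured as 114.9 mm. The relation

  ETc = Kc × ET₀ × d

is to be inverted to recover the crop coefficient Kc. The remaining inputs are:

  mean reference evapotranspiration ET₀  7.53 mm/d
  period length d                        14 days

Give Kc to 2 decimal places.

ETc = Kc × ET₀ × d  ⇒  Kc = ETc / (ET₀ × d)
Kc = 114.9 / (7.53 × 14) = 114.9 / 105.42 = 1.0899

1.09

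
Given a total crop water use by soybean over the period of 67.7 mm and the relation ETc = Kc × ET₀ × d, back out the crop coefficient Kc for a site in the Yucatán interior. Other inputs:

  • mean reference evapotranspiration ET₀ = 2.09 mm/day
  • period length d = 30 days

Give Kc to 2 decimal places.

1.08

ETc = Kc × ET₀ × d  ⇒  Kc = ETc / (ET₀ × d)
Kc = 67.7 / (2.09 × 30) = 67.7 / 62.70 = 1.0797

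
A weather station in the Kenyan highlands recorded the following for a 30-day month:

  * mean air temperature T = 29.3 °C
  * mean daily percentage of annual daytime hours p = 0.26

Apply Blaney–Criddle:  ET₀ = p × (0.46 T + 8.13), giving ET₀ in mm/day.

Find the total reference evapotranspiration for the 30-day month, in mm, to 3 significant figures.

ET₀ = 0.26 × (0.46 × 29.3 + 8.13) = 0.26 × 21.608 = 5.6181 mm/d
Monthly total = 5.6181 × 30 = 168.543 mm

169 mm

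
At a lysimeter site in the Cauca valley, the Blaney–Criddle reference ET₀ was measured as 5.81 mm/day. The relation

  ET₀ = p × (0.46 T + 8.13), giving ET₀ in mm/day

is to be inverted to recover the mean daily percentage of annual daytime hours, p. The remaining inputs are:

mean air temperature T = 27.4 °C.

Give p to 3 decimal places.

p = ET₀ / (0.46 T + 8.13) = 5.81 / (0.46 × 27.4 + 8.13) = 5.81 / 20.734 = 0.2802

0.280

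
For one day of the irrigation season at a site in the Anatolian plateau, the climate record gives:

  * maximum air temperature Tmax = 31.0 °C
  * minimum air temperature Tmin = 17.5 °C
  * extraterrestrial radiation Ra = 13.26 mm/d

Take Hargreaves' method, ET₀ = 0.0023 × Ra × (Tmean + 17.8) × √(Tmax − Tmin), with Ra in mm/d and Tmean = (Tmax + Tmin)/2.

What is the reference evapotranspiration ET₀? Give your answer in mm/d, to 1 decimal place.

Tmean = (31.0 + 17.5)/2 = 24.25 °C
ET₀ = 0.0023 × 13.26 × (24.25 + 17.8) × √13.5 = 0.0023 × 13.26 × 42.05 × 3.6742 = 4.7119 mm/d

4.7 mm/d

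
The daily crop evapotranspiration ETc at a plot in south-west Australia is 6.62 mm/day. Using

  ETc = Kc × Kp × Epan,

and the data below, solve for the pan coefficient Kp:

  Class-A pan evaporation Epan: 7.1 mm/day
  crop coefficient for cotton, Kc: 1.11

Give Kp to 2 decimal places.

ETc = Kc × Kp × Epan  ⇒  Kp = ETc / (Kc × Epan)
Kp = 6.62 / (1.11 × 7.1) = 6.62 / 7.881 = 0.8400

0.84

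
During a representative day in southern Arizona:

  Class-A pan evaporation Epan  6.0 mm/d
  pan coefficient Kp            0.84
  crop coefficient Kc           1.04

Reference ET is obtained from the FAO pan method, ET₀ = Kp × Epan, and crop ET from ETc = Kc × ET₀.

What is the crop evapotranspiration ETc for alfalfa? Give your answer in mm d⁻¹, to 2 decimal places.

5.24 mm d⁻¹

ET₀ = 0.84 × 6.0 = 5.0400 mm/d
ETc = Kc × ET₀ = 1.04 × 5.0400 = 5.2416 mm/d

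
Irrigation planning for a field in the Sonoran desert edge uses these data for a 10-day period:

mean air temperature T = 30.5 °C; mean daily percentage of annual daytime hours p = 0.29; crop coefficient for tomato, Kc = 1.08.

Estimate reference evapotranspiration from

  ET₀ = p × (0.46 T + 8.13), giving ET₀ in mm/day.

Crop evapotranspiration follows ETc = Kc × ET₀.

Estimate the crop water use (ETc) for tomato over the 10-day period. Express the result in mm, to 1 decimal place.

ET₀ = 0.29 × (0.46 × 30.5 + 8.13) = 0.29 × 22.160 = 6.4264 mm/d
ETc = Kc × ET₀ = 1.08 × 6.4264 = 6.9405 mm/d
Over 10 days: 6.9405 × 10 = 69.405 mm

69.4 mm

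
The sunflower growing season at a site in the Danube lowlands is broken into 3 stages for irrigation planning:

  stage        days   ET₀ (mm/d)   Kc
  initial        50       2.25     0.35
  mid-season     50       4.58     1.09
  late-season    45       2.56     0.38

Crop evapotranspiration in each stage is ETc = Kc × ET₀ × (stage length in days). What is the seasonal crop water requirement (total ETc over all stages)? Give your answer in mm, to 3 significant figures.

333 mm

initial: 0.35 × 2.25 × 50 = 39.38 mm
mid-season: 1.09 × 4.58 × 50 = 249.61 mm
late-season: 0.38 × 2.56 × 45 = 43.78 mm
Seasonal total = 332.77 mm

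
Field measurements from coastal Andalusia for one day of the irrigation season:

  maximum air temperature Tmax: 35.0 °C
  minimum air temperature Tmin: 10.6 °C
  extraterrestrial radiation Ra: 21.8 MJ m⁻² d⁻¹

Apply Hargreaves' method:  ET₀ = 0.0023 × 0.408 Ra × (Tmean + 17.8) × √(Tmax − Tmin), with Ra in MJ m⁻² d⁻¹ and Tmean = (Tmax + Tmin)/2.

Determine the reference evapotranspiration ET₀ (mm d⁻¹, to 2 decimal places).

4.10 mm d⁻¹

Tmean = (35.0 + 10.6)/2 = 22.80 °C
0.408 Ra = 0.408 × 21.8 = 8.8944 mm/d equivalent
ET₀ = 0.0023 × 8.8944 × (22.80 + 17.8) × √24.4 = 0.0023 × 8.8944 × 40.60 × 4.9396 = 4.1026 mm/d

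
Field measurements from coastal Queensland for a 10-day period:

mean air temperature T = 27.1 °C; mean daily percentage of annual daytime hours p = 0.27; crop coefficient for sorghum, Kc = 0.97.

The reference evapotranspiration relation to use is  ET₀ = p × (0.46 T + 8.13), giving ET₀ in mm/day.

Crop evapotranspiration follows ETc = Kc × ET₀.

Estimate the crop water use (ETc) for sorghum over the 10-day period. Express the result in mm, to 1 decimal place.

ET₀ = 0.27 × (0.46 × 27.1 + 8.13) = 0.27 × 20.596 = 5.5609 mm/d
ETc = Kc × ET₀ = 0.97 × 5.5609 = 5.3941 mm/d
Over 10 days: 5.3941 × 10 = 53.941 mm

53.9 mm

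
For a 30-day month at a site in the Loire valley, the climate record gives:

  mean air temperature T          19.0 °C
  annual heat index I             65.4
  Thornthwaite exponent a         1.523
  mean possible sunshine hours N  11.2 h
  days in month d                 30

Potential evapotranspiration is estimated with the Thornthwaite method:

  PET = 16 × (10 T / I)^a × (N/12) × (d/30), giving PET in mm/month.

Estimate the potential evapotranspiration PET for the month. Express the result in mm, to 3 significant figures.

75.8 mm

10T/I = 10 × 19.0 / 65.4 = 2.9052
(10T/I)^a = 2.9052^1.523 = 5.0748
Uncorrected PET = 16 × 5.0748 = 81.197 mm
Correction = (N/12)(d/30) = (11.2/12)(30/30) = 0.9333
PET = 81.197 × 0.9333 = 75.781 mm/month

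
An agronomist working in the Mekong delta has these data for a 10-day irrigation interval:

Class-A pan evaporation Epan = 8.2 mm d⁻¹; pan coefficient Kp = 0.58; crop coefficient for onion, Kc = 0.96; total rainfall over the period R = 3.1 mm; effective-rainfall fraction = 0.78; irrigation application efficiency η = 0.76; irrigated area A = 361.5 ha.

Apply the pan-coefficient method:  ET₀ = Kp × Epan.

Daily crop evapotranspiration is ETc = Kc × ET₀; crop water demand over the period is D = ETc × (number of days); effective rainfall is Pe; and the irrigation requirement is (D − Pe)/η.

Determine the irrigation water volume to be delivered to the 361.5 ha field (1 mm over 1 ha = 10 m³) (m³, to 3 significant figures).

ET₀ = 0.58 × 8.2 = 4.7560 mm/d
ETc = Kc × ET₀ = 0.96 × 4.7560 = 4.5658 mm/d
Crop demand D = ETc × 10 d = 4.5658 × 10 = 45.658 mm
Pe = 0.78 × 3.1 = 2.418 mm
D − Pe = 45.658 − 2.418 = 43.240 mm
Gross irrigation = 43.240 / 0.76 = 56.895 mm
Volume = 56.895 mm × 361.5 ha × 10 = 205675.4 m³

206000 m³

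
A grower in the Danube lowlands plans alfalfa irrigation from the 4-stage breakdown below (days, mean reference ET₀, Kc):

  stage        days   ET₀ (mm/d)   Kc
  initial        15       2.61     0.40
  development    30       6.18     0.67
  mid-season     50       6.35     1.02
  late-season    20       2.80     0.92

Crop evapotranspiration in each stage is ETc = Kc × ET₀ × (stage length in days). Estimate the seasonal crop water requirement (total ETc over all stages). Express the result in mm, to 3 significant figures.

515 mm

initial: 0.40 × 2.61 × 15 = 15.66 mm
development: 0.67 × 6.18 × 30 = 124.22 mm
mid-season: 1.02 × 6.35 × 50 = 323.85 mm
late-season: 0.92 × 2.80 × 20 = 51.52 mm
Seasonal total = 515.25 mm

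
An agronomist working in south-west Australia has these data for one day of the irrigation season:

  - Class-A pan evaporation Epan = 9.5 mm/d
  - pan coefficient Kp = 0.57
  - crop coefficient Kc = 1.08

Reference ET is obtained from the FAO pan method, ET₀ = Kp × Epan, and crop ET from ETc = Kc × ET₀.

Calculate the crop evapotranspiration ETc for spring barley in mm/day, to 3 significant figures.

ET₀ = 0.57 × 9.5 = 5.4150 mm/d
ETc = Kc × ET₀ = 1.08 × 5.4150 = 5.8482 mm/d

5.85 mm/day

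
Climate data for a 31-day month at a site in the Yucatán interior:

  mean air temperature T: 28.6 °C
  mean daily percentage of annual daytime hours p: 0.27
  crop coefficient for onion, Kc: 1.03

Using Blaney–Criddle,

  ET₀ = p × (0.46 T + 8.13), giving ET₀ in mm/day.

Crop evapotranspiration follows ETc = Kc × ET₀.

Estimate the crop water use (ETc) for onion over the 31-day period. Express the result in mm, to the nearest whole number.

ET₀ = 0.27 × (0.46 × 28.6 + 8.13) = 0.27 × 21.286 = 5.7472 mm/d
ETc = Kc × ET₀ = 1.03 × 5.7472 = 5.9196 mm/d
Over 31 days: 5.9196 × 31 = 183.508 mm

184 mm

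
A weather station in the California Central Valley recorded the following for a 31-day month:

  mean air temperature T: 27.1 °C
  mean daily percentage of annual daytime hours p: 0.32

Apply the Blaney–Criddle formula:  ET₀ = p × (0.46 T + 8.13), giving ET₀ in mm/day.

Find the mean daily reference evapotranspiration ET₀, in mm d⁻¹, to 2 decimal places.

ET₀ = 0.32 × (0.46 × 27.1 + 8.13) = 0.32 × 20.596 = 6.5907 mm/d

6.59 mm d⁻¹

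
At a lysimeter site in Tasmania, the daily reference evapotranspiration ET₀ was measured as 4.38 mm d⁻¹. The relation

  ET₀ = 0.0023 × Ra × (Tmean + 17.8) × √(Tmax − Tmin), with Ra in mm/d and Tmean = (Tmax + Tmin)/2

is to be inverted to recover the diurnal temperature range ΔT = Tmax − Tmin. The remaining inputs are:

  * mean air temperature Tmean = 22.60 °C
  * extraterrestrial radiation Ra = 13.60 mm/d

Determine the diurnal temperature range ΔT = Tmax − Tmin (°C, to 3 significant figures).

√ΔT = ET₀ / [0.0023 × Ra × (Tmean+17.8)] = 4.38 / (0.0023 × 13.60 × 40.40) = 3.4660
ΔT = 3.4660² = 12.013 °C

12.0 °C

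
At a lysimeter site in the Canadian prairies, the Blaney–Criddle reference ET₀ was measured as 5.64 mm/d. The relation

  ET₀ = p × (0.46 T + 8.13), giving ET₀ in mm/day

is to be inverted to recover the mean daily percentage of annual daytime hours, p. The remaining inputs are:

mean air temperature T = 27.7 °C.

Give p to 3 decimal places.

0.270

p = ET₀ / (0.46 T + 8.13) = 5.64 / (0.46 × 27.7 + 8.13) = 5.64 / 20.872 = 0.2702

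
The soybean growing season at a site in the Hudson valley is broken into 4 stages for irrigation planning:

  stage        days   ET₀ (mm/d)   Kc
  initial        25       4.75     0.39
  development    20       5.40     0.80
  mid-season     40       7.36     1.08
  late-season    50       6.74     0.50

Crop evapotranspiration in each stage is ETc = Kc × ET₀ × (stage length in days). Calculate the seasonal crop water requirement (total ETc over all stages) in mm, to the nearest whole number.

initial: 0.39 × 4.75 × 25 = 46.31 mm
development: 0.80 × 5.40 × 20 = 86.40 mm
mid-season: 1.08 × 7.36 × 40 = 317.95 mm
late-season: 0.50 × 6.74 × 50 = 168.50 mm
Seasonal total = 619.16 mm

619 mm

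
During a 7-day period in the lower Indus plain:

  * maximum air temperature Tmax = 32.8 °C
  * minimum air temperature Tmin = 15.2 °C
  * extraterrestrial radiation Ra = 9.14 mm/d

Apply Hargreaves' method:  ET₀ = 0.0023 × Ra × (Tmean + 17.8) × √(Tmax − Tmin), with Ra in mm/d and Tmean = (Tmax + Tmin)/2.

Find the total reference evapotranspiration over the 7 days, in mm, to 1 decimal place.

25.8 mm

Tmean = (32.8 + 15.2)/2 = 24.00 °C
ET₀ = 0.0023 × 9.14 × (24.00 + 17.8) × √17.6 = 0.0023 × 9.14 × 41.80 × 4.1952 = 3.6864 mm/d
Over 7 days: 3.6864 × 7 = 25.805 mm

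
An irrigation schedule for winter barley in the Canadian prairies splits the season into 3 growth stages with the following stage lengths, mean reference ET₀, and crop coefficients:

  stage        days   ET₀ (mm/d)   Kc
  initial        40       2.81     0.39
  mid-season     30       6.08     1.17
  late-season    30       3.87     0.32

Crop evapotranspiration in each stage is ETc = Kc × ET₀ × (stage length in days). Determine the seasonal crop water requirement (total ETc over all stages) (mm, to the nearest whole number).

294 mm

initial: 0.39 × 2.81 × 40 = 43.84 mm
mid-season: 1.17 × 6.08 × 30 = 213.41 mm
late-season: 0.32 × 3.87 × 30 = 37.15 mm
Seasonal total = 294.40 mm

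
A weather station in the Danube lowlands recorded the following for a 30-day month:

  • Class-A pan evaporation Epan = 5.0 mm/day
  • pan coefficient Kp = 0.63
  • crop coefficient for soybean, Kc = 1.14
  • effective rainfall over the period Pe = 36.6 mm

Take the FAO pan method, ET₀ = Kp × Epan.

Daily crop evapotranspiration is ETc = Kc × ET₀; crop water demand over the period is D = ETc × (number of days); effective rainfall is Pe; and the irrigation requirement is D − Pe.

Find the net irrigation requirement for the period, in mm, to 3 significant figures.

71.1 mm

ET₀ = 0.63 × 5.0 = 3.1500 mm/d
ETc = Kc × ET₀ = 1.14 × 3.1500 = 3.5910 mm/d
Crop demand D = ETc × 30 d = 3.5910 × 30 = 107.730 mm
D − Pe = 107.730 − 36.6 = 71.130 mm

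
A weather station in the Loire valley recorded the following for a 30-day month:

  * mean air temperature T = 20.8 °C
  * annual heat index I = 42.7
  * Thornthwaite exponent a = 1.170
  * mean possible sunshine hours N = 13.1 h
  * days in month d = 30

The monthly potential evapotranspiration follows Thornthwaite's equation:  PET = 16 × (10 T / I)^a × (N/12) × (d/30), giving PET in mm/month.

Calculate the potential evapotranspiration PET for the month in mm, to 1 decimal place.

10T/I = 10 × 20.8 / 42.7 = 4.8712
(10T/I)^a = 4.8712^1.170 = 6.3758
Uncorrected PET = 16 × 6.3758 = 102.013 mm
Correction = (N/12)(d/30) = (13.1/12)(30/30) = 1.0917
PET = 102.013 × 1.0917 = 111.368 mm/month

111.4 mm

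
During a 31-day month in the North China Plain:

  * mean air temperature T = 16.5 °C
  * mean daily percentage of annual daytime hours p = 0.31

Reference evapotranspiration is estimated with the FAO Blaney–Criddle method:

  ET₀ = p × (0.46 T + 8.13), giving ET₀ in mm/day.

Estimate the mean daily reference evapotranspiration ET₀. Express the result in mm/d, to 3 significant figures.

ET₀ = 0.31 × (0.46 × 16.5 + 8.13) = 0.31 × 15.720 = 4.8732 mm/d

4.87 mm/d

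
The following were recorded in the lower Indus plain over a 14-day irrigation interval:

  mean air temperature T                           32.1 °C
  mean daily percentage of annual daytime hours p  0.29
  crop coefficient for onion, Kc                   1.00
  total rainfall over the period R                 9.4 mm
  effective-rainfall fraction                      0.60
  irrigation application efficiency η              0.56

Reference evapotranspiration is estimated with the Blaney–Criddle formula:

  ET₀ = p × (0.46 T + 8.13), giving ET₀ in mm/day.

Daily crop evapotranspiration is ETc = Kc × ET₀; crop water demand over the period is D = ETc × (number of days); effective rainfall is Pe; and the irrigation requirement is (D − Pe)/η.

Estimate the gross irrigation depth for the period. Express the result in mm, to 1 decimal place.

155.9 mm

ET₀ = 0.29 × (0.46 × 32.1 + 8.13) = 0.29 × 22.896 = 6.6398 mm/d
ETc = Kc × ET₀ = 1.00 × 6.6398 = 6.6398 mm/d
Crop demand D = ETc × 14 d = 6.6398 × 14 = 92.957 mm
Pe = 0.60 × 9.4 = 5.640 mm
D − Pe = 92.957 − 5.640 = 87.317 mm
Gross irrigation = 87.317 / 0.56 = 155.923 mm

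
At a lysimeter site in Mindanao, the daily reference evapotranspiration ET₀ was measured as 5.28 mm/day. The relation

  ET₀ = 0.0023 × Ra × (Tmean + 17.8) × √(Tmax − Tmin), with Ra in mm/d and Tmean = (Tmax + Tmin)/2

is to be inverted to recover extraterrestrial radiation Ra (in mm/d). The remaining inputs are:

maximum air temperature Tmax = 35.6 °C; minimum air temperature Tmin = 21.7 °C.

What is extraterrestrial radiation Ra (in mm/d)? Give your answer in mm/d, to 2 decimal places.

Tmean = 28.65 °C; √ΔT = 3.7283
Ra = ET₀ / [0.0023 × (Tmean+17.8) × √ΔT] = 5.28 / (0.0023 × 46.45 × 3.7283) = 13.256 mm/d

13.26 mm/d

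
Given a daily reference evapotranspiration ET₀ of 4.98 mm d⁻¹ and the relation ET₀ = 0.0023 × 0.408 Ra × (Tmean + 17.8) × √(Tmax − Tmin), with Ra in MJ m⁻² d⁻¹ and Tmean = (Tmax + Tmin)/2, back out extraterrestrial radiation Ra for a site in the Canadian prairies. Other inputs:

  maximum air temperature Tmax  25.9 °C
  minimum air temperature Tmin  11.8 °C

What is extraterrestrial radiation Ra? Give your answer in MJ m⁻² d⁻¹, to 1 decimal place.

Tmean = (25.9+11.8)/2 = 18.85 °C; ΔT = 14.1
Ra = ET₀ / [0.0023 × 0.408 × (Tmean+17.8) × √ΔT]
   = 4.98 / (0.0023 × 0.408 × 36.65 × 3.7550) = 38.562 MJ m⁻² d⁻¹

38.6 MJ m⁻² d⁻¹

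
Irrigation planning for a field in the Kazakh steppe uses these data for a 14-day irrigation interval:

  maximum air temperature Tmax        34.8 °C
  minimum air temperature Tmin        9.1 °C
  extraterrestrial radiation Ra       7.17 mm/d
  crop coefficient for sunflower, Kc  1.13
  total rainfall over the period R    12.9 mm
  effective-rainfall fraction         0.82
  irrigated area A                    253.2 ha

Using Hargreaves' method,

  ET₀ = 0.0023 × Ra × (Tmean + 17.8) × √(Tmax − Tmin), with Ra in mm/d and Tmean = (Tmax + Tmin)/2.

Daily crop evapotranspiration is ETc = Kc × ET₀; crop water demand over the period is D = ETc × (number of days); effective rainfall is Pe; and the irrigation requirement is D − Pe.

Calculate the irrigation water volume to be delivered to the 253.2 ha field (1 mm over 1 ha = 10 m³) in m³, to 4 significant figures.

Tmean = (34.8 + 9.1)/2 = 21.95 °C
ET₀ = 0.0023 × 7.17 × (21.95 + 17.8) × √25.7 = 0.0023 × 7.17 × 39.75 × 5.0695 = 3.3231 mm/d
ETc = Kc × ET₀ = 1.13 × 3.3231 = 3.7551 mm/d
Crop demand D = ETc × 14 d = 3.7551 × 14 = 52.571 mm
Pe = 0.82 × 12.9 = 10.578 mm
D − Pe = 52.571 − 10.578 = 41.993 mm
Volume = 41.993 mm × 253.2 ha × 10 = 106326.3 m³

106300 m³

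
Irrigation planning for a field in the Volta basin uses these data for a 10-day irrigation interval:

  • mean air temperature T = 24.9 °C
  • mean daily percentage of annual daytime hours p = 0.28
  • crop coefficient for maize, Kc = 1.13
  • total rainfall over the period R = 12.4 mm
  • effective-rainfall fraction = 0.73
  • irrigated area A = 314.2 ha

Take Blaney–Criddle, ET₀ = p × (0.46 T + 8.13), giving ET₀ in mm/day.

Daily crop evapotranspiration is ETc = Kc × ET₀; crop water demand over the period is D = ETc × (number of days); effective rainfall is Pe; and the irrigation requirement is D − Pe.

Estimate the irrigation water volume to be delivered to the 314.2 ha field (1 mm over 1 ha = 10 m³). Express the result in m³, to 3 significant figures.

166000 m³

ET₀ = 0.28 × (0.46 × 24.9 + 8.13) = 0.28 × 19.584 = 5.4835 mm/d
ETc = Kc × ET₀ = 1.13 × 5.4835 = 6.1964 mm/d
Crop demand D = ETc × 10 d = 6.1964 × 10 = 61.964 mm
Pe = 0.73 × 12.4 = 9.052 mm
D − Pe = 61.964 − 9.052 = 52.912 mm
Volume = 52.912 mm × 314.2 ha × 10 = 166249.5 m³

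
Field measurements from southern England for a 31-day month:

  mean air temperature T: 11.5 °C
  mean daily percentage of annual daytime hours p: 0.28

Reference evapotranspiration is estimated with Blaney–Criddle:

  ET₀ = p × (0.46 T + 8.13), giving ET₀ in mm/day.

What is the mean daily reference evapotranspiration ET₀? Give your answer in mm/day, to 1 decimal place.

3.8 mm/day

ET₀ = 0.28 × (0.46 × 11.5 + 8.13) = 0.28 × 13.420 = 3.7576 mm/d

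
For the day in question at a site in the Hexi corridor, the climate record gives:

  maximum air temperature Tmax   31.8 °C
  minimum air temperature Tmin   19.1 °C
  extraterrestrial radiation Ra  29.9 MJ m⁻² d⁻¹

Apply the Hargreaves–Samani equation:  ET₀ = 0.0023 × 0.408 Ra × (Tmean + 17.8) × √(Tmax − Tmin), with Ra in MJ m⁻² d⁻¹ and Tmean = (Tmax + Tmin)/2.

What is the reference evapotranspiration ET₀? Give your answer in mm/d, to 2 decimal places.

Tmean = (31.8 + 19.1)/2 = 25.45 °C
0.408 Ra = 0.408 × 29.9 = 12.1992 mm/d equivalent
ET₀ = 0.0023 × 12.1992 × (25.45 + 17.8) × √12.7 = 0.0023 × 12.1992 × 43.25 × 3.5637 = 4.3246 mm/d

4.32 mm/d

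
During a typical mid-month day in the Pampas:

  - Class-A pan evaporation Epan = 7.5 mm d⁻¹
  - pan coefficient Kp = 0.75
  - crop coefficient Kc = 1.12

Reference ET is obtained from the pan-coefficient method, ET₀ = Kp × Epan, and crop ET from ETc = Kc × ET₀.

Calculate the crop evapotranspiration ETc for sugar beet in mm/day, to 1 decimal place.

6.3 mm/day

ET₀ = 0.75 × 7.5 = 5.6250 mm/d
ETc = Kc × ET₀ = 1.12 × 5.6250 = 6.3000 mm/d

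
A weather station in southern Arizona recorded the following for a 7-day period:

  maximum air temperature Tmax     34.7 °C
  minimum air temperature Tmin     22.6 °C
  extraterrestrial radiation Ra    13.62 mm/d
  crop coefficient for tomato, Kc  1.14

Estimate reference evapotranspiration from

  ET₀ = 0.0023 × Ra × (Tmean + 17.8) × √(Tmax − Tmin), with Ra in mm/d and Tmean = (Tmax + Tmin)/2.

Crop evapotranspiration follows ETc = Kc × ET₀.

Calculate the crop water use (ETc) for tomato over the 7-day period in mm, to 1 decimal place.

Tmean = (34.7 + 22.6)/2 = 28.65 °C
ET₀ = 0.0023 × 13.62 × (28.65 + 17.8) × √12.1 = 0.0023 × 13.62 × 46.45 × 3.4785 = 5.0615 mm/d
ETc = Kc × ET₀ = 1.14 × 5.0615 = 5.7701 mm/d
Over 7 days: 5.7701 × 7 = 40.391 mm

40.4 mm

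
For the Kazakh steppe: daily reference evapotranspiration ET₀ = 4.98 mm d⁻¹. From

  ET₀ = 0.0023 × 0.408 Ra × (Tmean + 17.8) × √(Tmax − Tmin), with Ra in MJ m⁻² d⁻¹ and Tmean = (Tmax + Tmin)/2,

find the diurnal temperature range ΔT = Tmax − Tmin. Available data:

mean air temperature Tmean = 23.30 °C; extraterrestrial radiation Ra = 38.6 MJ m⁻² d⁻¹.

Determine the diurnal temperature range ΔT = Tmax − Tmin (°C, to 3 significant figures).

√ΔT = ET₀ / [0.0023 × 0.408 × Ra × (Tmean+17.8)] = 4.98 / (0.0023 × 15.7488 × 41.10) = 3.3451
ΔT = 3.3451² = 11.190 °C

11.2 °C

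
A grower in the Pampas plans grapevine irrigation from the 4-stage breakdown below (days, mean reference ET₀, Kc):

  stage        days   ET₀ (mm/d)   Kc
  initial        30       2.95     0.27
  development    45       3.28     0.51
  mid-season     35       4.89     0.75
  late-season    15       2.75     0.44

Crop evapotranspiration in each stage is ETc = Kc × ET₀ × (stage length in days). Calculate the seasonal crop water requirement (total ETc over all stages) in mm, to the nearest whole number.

246 mm

initial: 0.27 × 2.95 × 30 = 23.90 mm
development: 0.51 × 3.28 × 45 = 75.28 mm
mid-season: 0.75 × 4.89 × 35 = 128.36 mm
late-season: 0.44 × 2.75 × 15 = 18.15 mm
Seasonal total = 245.69 mm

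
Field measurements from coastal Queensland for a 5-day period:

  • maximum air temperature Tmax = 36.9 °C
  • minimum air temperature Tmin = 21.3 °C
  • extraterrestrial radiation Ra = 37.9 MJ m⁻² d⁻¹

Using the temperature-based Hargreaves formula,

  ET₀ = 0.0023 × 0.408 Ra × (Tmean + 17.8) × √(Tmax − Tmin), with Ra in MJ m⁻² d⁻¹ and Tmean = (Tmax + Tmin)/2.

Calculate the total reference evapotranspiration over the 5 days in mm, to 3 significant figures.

Tmean = (36.9 + 21.3)/2 = 29.10 °C
0.408 Ra = 0.408 × 37.9 = 15.4632 mm/d equivalent
ET₀ = 0.0023 × 15.4632 × (29.10 + 17.8) × √15.6 = 0.0023 × 15.4632 × 46.90 × 3.9497 = 6.5882 mm/d
Over 5 days: 6.5882 × 5 = 32.941 mm

32.9 mm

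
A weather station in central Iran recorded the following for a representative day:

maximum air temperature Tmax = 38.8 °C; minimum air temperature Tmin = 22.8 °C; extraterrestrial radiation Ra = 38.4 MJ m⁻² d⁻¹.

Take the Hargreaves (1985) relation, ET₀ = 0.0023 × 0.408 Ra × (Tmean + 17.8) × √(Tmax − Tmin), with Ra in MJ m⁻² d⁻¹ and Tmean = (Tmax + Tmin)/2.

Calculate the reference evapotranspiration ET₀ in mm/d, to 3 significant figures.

Tmean = (38.8 + 22.8)/2 = 30.80 °C
0.408 Ra = 0.408 × 38.4 = 15.6672 mm/d equivalent
ET₀ = 0.0023 × 15.6672 × (30.80 + 17.8) × √16.0 = 0.0023 × 15.6672 × 48.60 × 4.0000 = 7.0051 mm/d

7.01 mm/d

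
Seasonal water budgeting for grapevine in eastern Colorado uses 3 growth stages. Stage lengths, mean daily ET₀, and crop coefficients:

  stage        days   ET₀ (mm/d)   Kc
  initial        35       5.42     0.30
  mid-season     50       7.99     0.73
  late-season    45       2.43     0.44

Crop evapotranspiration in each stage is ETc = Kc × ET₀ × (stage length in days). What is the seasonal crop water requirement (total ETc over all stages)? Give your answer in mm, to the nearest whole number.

initial: 0.30 × 5.42 × 35 = 56.91 mm
mid-season: 0.73 × 7.99 × 50 = 291.64 mm
late-season: 0.44 × 2.43 × 45 = 48.11 mm
Seasonal total = 396.66 mm

397 mm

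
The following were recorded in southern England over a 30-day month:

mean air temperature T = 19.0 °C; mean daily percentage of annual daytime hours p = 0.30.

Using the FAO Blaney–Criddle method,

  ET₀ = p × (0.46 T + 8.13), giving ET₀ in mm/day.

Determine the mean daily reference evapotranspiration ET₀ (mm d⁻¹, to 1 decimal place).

5.1 mm d⁻¹

ET₀ = 0.30 × (0.46 × 19.0 + 8.13) = 0.30 × 16.870 = 5.0610 mm/d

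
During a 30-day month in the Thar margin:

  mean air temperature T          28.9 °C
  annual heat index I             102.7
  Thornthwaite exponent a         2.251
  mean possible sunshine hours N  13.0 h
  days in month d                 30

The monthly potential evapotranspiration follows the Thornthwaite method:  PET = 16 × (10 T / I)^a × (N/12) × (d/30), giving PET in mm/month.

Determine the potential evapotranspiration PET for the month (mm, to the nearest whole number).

10T/I = 10 × 28.9 / 102.7 = 2.8140
(10T/I)^a = 2.8140^2.251 = 10.2666
Uncorrected PET = 16 × 10.2666 = 164.266 mm
Correction = (N/12)(d/30) = (13.0/12)(30/30) = 1.0833
PET = 164.266 × 1.0833 = 177.949 mm/month

178 mm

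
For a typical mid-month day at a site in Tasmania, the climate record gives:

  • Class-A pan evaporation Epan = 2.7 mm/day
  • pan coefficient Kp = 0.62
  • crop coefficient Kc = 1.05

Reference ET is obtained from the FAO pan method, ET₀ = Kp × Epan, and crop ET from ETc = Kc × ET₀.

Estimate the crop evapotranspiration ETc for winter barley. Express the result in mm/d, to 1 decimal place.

1.8 mm/d

ET₀ = 0.62 × 2.7 = 1.6740 mm/d
ETc = Kc × ET₀ = 1.05 × 1.6740 = 1.7577 mm/d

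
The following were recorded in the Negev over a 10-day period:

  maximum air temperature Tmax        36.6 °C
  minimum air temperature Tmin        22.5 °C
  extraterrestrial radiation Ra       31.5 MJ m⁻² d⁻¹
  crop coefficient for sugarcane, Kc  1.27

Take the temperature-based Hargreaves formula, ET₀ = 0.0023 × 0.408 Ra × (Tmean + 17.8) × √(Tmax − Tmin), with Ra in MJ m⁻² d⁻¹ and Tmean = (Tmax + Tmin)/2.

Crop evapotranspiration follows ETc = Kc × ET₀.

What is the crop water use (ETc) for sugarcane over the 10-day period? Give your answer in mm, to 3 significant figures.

Tmean = (36.6 + 22.5)/2 = 29.55 °C
0.408 Ra = 0.408 × 31.5 = 12.8520 mm/d equivalent
ET₀ = 0.0023 × 12.8520 × (29.55 + 17.8) × √14.1 = 0.0023 × 12.8520 × 47.35 × 3.7550 = 5.2557 mm/d
ETc = Kc × ET₀ = 1.27 × 5.2557 = 6.6747 mm/d
Over 10 days: 6.6747 × 10 = 66.747 mm

66.7 mm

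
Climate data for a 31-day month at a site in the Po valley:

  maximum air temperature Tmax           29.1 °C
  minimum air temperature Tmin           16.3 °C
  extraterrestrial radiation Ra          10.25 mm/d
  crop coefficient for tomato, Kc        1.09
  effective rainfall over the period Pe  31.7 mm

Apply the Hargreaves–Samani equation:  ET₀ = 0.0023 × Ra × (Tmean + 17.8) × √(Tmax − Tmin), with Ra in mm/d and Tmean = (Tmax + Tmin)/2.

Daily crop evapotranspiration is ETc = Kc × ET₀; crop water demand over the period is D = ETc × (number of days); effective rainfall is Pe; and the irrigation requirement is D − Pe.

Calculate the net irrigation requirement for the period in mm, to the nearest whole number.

Tmean = (29.1 + 16.3)/2 = 22.70 °C
ET₀ = 0.0023 × 10.25 × (22.70 + 17.8) × √12.8 = 0.0023 × 10.25 × 40.50 × 3.5777 = 3.4159 mm/d
ETc = Kc × ET₀ = 1.09 × 3.4159 = 3.7233 mm/d
Crop demand D = ETc × 31 d = 3.7233 × 31 = 115.422 mm
D − Pe = 115.422 − 31.7 = 83.722 mm

84 mm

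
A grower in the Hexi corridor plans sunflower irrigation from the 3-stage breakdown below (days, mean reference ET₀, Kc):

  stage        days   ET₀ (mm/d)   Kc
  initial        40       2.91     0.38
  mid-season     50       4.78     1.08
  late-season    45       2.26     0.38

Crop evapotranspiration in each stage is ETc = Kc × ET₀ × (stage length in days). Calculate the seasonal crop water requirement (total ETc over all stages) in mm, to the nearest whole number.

initial: 0.38 × 2.91 × 40 = 44.23 mm
mid-season: 1.08 × 4.78 × 50 = 258.12 mm
late-season: 0.38 × 2.26 × 45 = 38.65 mm
Seasonal total = 341.00 mm

341 mm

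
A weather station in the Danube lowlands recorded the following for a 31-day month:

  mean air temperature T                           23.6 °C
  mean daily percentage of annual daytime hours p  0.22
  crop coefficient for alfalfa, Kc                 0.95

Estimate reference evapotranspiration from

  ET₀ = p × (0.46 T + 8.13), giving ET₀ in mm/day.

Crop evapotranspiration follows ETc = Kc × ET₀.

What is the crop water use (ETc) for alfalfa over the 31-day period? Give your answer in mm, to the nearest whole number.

ET₀ = 0.22 × (0.46 × 23.6 + 8.13) = 0.22 × 18.986 = 4.1769 mm/d
ETc = Kc × ET₀ = 0.95 × 4.1769 = 3.9681 mm/d
Over 31 days: 3.9681 × 31 = 123.011 mm

123 mm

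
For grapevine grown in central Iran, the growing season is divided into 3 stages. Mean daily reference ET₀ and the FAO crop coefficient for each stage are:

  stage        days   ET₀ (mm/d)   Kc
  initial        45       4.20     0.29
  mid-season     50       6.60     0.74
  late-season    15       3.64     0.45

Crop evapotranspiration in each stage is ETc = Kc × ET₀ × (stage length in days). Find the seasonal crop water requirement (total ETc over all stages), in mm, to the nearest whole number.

324 mm

initial: 0.29 × 4.20 × 45 = 54.81 mm
mid-season: 0.74 × 6.60 × 50 = 244.20 mm
late-season: 0.45 × 3.64 × 15 = 24.57 mm
Seasonal total = 323.58 mm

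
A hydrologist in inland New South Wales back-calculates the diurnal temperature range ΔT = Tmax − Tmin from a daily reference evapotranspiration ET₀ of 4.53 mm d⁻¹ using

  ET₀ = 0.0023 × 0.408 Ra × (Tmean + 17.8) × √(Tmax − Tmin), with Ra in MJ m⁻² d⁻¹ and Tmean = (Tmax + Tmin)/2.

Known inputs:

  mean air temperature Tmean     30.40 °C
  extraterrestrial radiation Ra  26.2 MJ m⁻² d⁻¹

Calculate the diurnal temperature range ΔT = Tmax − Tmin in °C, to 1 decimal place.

14.6 °C

√ΔT = ET₀ / [0.0023 × 0.408 × Ra × (Tmean+17.8)] = 4.53 / (0.0023 × 10.6896 × 48.20) = 3.8226
ΔT = 3.8226² = 14.612 °C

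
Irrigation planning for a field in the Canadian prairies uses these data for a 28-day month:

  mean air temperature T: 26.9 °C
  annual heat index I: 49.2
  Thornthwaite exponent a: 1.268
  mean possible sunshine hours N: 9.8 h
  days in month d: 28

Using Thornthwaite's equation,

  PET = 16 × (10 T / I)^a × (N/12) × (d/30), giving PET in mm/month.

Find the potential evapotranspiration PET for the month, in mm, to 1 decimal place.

10T/I = 10 × 26.9 / 49.2 = 5.4675
(10T/I)^a = 5.4675^1.268 = 8.6202
Uncorrected PET = 16 × 8.6202 = 137.923 mm
Correction = (N/12)(d/30) = (9.8/12)(28/30) = 0.7622
PET = 137.923 × 0.7622 = 105.125 mm/month

105.1 mm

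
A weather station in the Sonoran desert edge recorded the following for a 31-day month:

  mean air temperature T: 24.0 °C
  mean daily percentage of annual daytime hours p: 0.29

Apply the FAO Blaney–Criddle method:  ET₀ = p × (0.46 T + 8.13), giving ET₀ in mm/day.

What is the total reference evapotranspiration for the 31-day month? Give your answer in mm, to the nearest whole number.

ET₀ = 0.29 × (0.46 × 24.0 + 8.13) = 0.29 × 19.170 = 5.5593 mm/d
Monthly total = 5.5593 × 31 = 172.338 mm

172 mm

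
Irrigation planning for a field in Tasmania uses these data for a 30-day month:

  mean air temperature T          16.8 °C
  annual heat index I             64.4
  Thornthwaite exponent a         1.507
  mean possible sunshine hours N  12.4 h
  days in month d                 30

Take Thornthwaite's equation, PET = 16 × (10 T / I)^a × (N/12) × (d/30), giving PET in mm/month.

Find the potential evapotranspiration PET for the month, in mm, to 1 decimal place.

70.1 mm

10T/I = 10 × 16.8 / 64.4 = 2.6087
(10T/I)^a = 2.6087^1.507 = 4.2418
Uncorrected PET = 16 × 4.2418 = 67.869 mm
Correction = (N/12)(d/30) = (12.4/12)(30/30) = 1.0333
PET = 67.869 × 1.0333 = 70.129 mm/month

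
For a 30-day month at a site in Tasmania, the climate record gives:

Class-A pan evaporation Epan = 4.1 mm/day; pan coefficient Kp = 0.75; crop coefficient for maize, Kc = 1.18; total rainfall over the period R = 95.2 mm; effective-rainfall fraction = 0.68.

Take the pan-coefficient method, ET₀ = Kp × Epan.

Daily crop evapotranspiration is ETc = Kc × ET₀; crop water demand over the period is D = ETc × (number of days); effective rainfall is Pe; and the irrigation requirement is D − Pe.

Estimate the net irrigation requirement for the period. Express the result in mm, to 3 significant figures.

ET₀ = 0.75 × 4.1 = 3.0750 mm/d
ETc = Kc × ET₀ = 1.18 × 3.0750 = 3.6285 mm/d
Crop demand D = ETc × 30 d = 3.6285 × 30 = 108.855 mm
Pe = 0.68 × 95.2 = 64.736 mm
D − Pe = 108.855 − 64.736 = 44.119 mm

44.1 mm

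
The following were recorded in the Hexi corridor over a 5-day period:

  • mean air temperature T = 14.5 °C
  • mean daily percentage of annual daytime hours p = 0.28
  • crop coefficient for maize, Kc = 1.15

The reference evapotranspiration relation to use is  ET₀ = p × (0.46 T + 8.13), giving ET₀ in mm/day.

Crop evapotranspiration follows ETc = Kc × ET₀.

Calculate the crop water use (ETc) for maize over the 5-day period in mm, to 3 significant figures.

23.8 mm

ET₀ = 0.28 × (0.46 × 14.5 + 8.13) = 0.28 × 14.800 = 4.1440 mm/d
ETc = Kc × ET₀ = 1.15 × 4.1440 = 4.7656 mm/d
Over 5 days: 4.7656 × 5 = 23.828 mm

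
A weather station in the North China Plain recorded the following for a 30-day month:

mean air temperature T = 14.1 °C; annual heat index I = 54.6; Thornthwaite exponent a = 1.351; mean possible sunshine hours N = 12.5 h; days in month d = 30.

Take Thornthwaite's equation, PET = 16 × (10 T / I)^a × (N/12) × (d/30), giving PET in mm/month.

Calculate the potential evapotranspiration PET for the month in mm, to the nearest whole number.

60 mm

10T/I = 10 × 14.1 / 54.6 = 2.5824
(10T/I)^a = 2.5824^1.351 = 3.6028
Uncorrected PET = 16 × 3.6028 = 57.645 mm
Correction = (N/12)(d/30) = (12.5/12)(30/30) = 1.0417
PET = 57.645 × 1.0417 = 60.049 mm/month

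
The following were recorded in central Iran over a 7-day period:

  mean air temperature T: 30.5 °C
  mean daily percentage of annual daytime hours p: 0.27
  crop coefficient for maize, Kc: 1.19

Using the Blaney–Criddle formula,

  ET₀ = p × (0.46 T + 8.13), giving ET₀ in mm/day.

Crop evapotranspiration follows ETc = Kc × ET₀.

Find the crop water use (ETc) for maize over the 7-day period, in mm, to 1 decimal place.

ET₀ = 0.27 × (0.46 × 30.5 + 8.13) = 0.27 × 22.160 = 5.9832 mm/d
ETc = Kc × ET₀ = 1.19 × 5.9832 = 7.1200 mm/d
Over 7 days: 7.1200 × 7 = 49.840 mm

49.8 mm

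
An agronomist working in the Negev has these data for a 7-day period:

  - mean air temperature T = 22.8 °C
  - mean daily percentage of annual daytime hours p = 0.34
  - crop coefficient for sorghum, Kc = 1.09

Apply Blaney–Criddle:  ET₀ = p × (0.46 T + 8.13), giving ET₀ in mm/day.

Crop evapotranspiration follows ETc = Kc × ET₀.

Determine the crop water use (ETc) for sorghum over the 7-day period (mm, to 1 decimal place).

ET₀ = 0.34 × (0.46 × 22.8 + 8.13) = 0.34 × 18.618 = 6.3301 mm/d
ETc = Kc × ET₀ = 1.09 × 6.3301 = 6.8998 mm/d
Over 7 days: 6.8998 × 7 = 48.299 mm

48.3 mm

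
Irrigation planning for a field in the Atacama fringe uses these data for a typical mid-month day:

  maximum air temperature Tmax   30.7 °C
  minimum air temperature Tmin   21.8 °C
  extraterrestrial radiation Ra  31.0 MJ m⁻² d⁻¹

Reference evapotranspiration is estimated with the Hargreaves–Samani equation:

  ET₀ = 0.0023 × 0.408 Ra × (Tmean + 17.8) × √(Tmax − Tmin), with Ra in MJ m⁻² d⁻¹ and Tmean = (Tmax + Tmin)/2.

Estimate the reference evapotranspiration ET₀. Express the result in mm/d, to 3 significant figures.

3.82 mm/d

Tmean = (30.7 + 21.8)/2 = 26.25 °C
0.408 Ra = 0.408 × 31.0 = 12.6480 mm/d equivalent
ET₀ = 0.0023 × 12.6480 × (26.25 + 17.8) × √8.9 = 0.0023 × 12.6480 × 44.05 × 2.9833 = 3.8229 mm/d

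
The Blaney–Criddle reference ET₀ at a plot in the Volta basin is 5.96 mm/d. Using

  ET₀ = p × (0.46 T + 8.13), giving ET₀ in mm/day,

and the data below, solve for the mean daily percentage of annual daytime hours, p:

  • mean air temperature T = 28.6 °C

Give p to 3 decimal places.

p = ET₀ / (0.46 T + 8.13) = 5.96 / (0.46 × 28.6 + 8.13) = 5.96 / 21.286 = 0.2800

0.280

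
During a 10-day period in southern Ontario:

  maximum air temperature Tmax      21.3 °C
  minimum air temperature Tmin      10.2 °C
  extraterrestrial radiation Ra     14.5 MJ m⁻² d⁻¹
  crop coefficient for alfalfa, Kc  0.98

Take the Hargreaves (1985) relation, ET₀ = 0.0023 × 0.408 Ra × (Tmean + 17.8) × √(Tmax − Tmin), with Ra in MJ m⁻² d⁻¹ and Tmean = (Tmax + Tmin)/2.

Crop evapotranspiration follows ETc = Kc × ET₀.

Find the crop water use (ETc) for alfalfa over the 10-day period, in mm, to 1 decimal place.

14.9 mm

Tmean = (21.3 + 10.2)/2 = 15.75 °C
0.408 Ra = 0.408 × 14.5 = 5.9160 mm/d equivalent
ET₀ = 0.0023 × 5.9160 × (15.75 + 17.8) × √11.1 = 0.0023 × 5.9160 × 33.55 × 3.3317 = 1.5209 mm/d
ETc = Kc × ET₀ = 0.98 × 1.5209 = 1.4905 mm/d
Over 10 days: 1.4905 × 10 = 14.905 mm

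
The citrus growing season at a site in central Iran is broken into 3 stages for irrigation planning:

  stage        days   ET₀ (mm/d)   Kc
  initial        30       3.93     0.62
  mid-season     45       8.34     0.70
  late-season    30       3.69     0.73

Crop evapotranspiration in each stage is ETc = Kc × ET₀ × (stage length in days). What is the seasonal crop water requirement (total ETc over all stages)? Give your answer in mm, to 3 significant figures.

initial: 0.62 × 3.93 × 30 = 73.10 mm
mid-season: 0.70 × 8.34 × 45 = 262.71 mm
late-season: 0.73 × 3.69 × 30 = 80.81 mm
Seasonal total = 416.62 mm

417 mm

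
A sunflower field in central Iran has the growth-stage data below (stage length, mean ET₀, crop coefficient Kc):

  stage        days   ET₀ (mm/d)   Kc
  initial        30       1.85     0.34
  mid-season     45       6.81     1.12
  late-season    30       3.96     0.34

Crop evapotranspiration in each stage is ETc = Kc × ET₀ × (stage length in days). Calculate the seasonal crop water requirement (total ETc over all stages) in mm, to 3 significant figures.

initial: 0.34 × 1.85 × 30 = 18.87 mm
mid-season: 1.12 × 6.81 × 45 = 343.22 mm
late-season: 0.34 × 3.96 × 30 = 40.39 mm
Seasonal total = 402.48 mm

402 mm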